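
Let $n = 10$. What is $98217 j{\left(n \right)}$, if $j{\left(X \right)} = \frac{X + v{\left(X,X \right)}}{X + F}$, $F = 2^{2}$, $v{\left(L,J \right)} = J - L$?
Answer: $70155$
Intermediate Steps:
$F = 4$
$j{\left(X \right)} = \frac{X}{4 + X}$ ($j{\left(X \right)} = \frac{X + \left(X - X\right)}{X + 4} = \frac{X + 0}{4 + X} = \frac{X}{4 + X}$)
$98217 j{\left(n \right)} = 98217 \frac{10}{4 + 10} = 98217 \cdot \frac{10}{14} = 98217 \cdot 10 \cdot \frac{1}{14} = 98217 \cdot \frac{5}{7} = 70155$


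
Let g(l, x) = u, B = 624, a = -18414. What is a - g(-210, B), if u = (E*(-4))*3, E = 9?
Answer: -18306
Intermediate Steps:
u = -108 (u = (9*(-4))*3 = -36*3 = -108)
g(l, x) = -108
a - g(-210, B) = -18414 - 1*(-108) = -18414 + 108 = -18306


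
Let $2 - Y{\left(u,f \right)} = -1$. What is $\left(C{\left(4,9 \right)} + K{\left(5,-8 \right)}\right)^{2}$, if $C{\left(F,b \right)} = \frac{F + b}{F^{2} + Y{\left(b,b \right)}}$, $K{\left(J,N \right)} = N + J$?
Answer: $\frac{1936}{361} \approx 5.3629$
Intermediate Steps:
$K{\left(J,N \right)} = J + N$
$Y{\left(u,f \right)} = 3$ ($Y{\left(u,f \right)} = 2 - -1 = 2 + 1 = 3$)
$C{\left(F,b \right)} = \frac{F + b}{3 + F^{2}}$ ($C{\left(F,b \right)} = \frac{F + b}{F^{2} + 3} = \frac{F + b}{3 + F^{2}}$)
$\left(C{\left(4,9 \right)} + K{\left(5,-8 \right)}\right)^{2} = \left(\frac{4 + 9}{3 + 4^{2}} + \left(5 - 8\right)\right)^{2} = \left(\frac{1}{3 + 16} \cdot 13 - 3\right)^{2} = \left(\frac{1}{19} \cdot 13 - 3\right)^{2} = \left(\frac{13}{19} - 3\right)^{2} = \left(- \frac{44}{19}\right)^{2} = \frac{1936}{361}$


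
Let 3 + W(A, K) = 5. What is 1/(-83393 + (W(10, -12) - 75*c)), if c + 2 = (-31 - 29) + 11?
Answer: -1/79566 ≈ -1.2568e-5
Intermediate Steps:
c = -51 (c = -2 + ((-31 - 29) + 11) = -2 + (-60 + 11) = -2 - 49 = -51)
W(A, K) = 2 (W(A, K) = -3 + 5 = 2)
1/(-83393 + (W(10, -12) - 75*c)) = 1/(-83393 + (2 - 75*(-51))) = 1/(-83393 + (2 + 3825)) = 1/(-83393 + 3827) = 1/(-79566) = -1/79566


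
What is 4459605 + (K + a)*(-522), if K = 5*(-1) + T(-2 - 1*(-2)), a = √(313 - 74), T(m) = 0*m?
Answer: 4462215 - 522*√239 ≈ 4.4541e+6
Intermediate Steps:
T(m) = 0
a = √239 ≈ 15.460
K = -5 (K = 5*(-1) + 0 = -5 + 0 = -5)
4459605 + (K + a)*(-522) = 4459605 + (-5 + √239)*(-522) = 4459605 + (2610 - 522*√239) = 4462215 - 522*√239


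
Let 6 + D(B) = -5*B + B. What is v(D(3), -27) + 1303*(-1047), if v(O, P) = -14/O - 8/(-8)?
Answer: -12278153/9 ≈ -1.3642e+6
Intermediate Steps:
D(B) = -6 - 4*B (D(B) = -6 + (-5*B + B) = -6 - 4*B)
v(O, P) = 1 - 14/O (v(O, P) = -14/O - 8*(-⅛) = -14/O + 1 = 1 - 14/O)
v(D(3), -27) + 1303*(-1047) = (-14 + (-6 - 4*3))/(-6 - 4*3) + 1303*(-1047) = (-14 + (-6 - 12))/(-6 - 12) - 1364241 = (-14 - 18)/(-18) - 1364241 = -1/18*(-32) - 1364241 = 16/9 - 1364241 = -12278153/9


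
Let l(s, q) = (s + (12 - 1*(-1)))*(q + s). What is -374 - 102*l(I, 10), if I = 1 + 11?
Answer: -56474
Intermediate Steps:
I = 12
l(s, q) = (13 + s)*(q + s) (l(s, q) = (s + (12 + 1))*(q + s) = (s + 13)*(q + s) = (13 + s)*(q + s))
-374 - 102*l(I, 10) = -374 - 102*(12² + 13*10 + 13*12 + 10*12) = -374 - 102*(144 + 130 + 156 + 120) = -374 - 102*550 = -374 - 56100 = -56474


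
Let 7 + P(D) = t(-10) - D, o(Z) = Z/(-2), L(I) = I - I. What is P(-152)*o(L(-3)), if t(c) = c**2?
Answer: 0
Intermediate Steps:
L(I) = 0
o(Z) = -Z/2 (o(Z) = Z*(-1/2) = -Z/2)
P(D) = 93 - D (P(D) = -7 + ((-10)**2 - D) = -7 + (100 - D) = 93 - D)
P(-152)*o(L(-3)) = (93 - 1*(-152))*(-1/2*0) = (93 + 152)*0 = 245*0 = 0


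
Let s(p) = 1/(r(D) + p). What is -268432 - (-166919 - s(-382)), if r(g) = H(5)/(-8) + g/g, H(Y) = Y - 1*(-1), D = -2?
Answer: -155010355/1527 ≈ -1.0151e+5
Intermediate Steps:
H(Y) = 1 + Y (H(Y) = Y + 1 = 1 + Y)
r(g) = ¼ (r(g) = (1 + 5)/(-8) + g/g = 6*(-⅛) + 1 = -¾ + 1 = ¼)
s(p) = 1/(¼ + p)
-268432 - (-166919 - s(-382)) = -268432 - (-166919 - 4/(1 + 4*(-382))) = -268432 - (-166919 - 4/(1 - 1528)) = -268432 - (-166919 - 4/(-1527)) = -268432 - (-166919 - 4*(-1)/1527) = -268432 - (-166919 - 1*(-4/1527)) = -268432 - (-166919 + 4/1527) = -268432 - 1*(-254885309/1527) = -268432 + 254885309/1527 = -155010355/1527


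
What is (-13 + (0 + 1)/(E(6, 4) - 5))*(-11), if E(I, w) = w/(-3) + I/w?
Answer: 4213/29 ≈ 145.28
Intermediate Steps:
E(I, w) = -w/3 + I/w (E(I, w) = w*(-⅓) + I/w = -w/3 + I/w)
(-13 + (0 + 1)/(E(6, 4) - 5))*(-11) = (-13 + (0 + 1)/((-⅓*4 + 6/4) - 5))*(-11) = (-13 + 1/((-4/3 + 6*(¼)) - 5))*(-11) = (-13 + 1/((-4/3 + 3/2) - 5))*(-11) = (-13 + 1/(⅙ - 5))*(-11) = (-13 + 1/(-29/6))*(-11) = (-13 + 1*(-6/29))*(-11) = (-13 - 6/29)*(-11) = -383/29*(-11) = 4213/29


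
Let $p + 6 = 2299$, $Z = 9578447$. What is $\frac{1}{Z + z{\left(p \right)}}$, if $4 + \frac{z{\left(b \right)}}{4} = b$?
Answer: $\frac{1}{9587603} \approx 1.043 \cdot 10^{-7}$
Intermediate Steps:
$p = 2293$ ($p = -6 + 2299 = 2293$)
$z{\left(b \right)} = -16 + 4 b$
$\frac{1}{Z + z{\left(p \right)}} = \frac{1}{9578447 + \left(-16 + 4 \cdot 2293\right)} = \frac{1}{9578447 + \left(-16 + 9172\right)} = \frac{1}{9578447 + 9156} = \frac{1}{9587603}$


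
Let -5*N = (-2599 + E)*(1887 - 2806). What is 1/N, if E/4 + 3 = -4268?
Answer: -5/18088677 ≈ -2.7642e-7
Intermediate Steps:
E = -17084 (E = -12 + 4*(-4268) = -12 - 17072 = -17084)
N = -18088677/5 (N = -(-2599 - 17084)*(1887 - 2806)/5 = -(-19683)*(-919)/5 = -1/5*18088677 = -18088677/5 ≈ -3.6177e+6)
1/N = 1/(-18088677/5) = -5/18088677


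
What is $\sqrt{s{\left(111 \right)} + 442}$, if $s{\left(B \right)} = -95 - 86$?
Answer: $3 \sqrt{29} \approx 16.155$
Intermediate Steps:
$s{\left(B \right)} = -181$
$\sqrt{s{\left(111 \right)} + 442} = \sqrt{-181 + 442} = \sqrt{261} = 3 \sqrt{29}$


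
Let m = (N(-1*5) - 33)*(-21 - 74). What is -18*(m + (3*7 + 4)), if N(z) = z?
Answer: -65430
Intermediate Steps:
m = 3610 (m = (-1*5 - 33)*(-21 - 74) = (-5 - 33)*(-95) = -38*(-95) = 3610)
-18*(m + (3*7 + 4)) = -18*(3610 + (3*7 + 4)) = -18*(3610 + (21 + 4)) = -18*(3610 + 25) = -18*3635 = -65430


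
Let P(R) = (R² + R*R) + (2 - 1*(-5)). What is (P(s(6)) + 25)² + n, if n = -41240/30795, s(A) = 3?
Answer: 15389252/6159 ≈ 2498.7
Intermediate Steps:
P(R) = 7 + 2*R² (P(R) = (R² + R²) + (2 + 5) = 2*R² + 7 = 7 + 2*R²)
n = -8248/6159 (n = -41240*1/30795 = -8248/6159 ≈ -1.3392)
(P(s(6)) + 25)² + n = ((7 + 2*3²) + 25)² - 8248/6159 = ((7 + 2*9) + 25)² - 8248/6159 = ((7 + 18) + 25)² - 8248/6159 = (25 + 25)² - 8248/6159 = 50² - 8248/6159 = 2500 - 8248/6159 = 15389252/6159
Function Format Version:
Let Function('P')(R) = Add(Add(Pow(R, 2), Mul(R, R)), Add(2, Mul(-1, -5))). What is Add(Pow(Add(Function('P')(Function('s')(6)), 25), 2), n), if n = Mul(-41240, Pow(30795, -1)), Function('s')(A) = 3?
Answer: Rational(15389252, 6159) ≈ 2498.7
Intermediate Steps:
Function('P')(R) = Add(7, Mul(2, Pow(R, 2))) (Function('P')(R) = Add(Add(Pow(R, 2), Pow(R, 2)), Add(2, 5)) = Add(Mul(2, Pow(R, 2)), 7) = Add(7, Mul(2, Pow(R, 2))))
n = Rational(-8248, 6159) (n = Mul(-41240, Rational(1, 30795)) = Rational(-8248, 6159) ≈ -1.3392)
Add(Pow(Add(Function('P')(Function('s')(6)), 25), 2), n) = Add(Pow(Add(Add(7, Mul(2, Pow(3, 2))), 25), 2), Rational(-8248, 6159)) = Add(Pow(Add(Add(7, Mul(2, 9)), 25), 2), Rational(-8248, 6159)) = Add(Pow(Add(Add(7, 18), 25), 2), Rational(-8248, 6159)) = Add(Pow(Add(25, 25), 2), Rational(-8248, 6159)) = Add(Pow(50, 2), Rational(-8248, 6159)) = Add(2500, Rational(-8248, 6159)) = Rational(15389252, 6159)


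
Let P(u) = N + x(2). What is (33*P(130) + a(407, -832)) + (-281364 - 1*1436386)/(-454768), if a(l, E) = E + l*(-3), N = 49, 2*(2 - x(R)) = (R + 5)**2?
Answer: -267113169/227384 ≈ -1174.7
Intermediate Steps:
x(R) = 2 - (5 + R)**2/2 (x(R) = 2 - (R + 5)**2/2 = 2 - (5 + R)**2/2)
P(u) = 53/2 (P(u) = 49 + (2 - (5 + 2)**2/2) = 49 + (2 - 1/2*7**2) = 49 + (2 - 1/2*49) = 49 + (2 - 49/2) = 49 - 45/2 = 53/2)
a(l, E) = E - 3*l
(33*P(130) + a(407, -832)) + (-281364 - 1*1436386)/(-454768) = (33*(53/2) + (-832 - 3*407)) + (-281364 - 1*1436386)/(-454768) = (1749/2 + (-832 - 1221)) + (-281364 - 1436386)*(-1/454768) = (1749/2 - 2053) - 1717750*(-1/454768) = -2357/2 + 858875/227384 = -267113169/227384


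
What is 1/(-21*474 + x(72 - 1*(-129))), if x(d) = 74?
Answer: -1/9880 ≈ -0.00010121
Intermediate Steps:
1/(-21*474 + x(72 - 1*(-129))) = 1/(-21*474 + 74) = 1/(-9954 + 74) = 1/(-9880) = -1/9880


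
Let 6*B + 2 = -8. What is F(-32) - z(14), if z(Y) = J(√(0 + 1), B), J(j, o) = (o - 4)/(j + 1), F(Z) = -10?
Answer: -43/6 ≈ -7.1667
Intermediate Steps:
B = -5/3 (B = -⅓ + (⅙)*(-8) = -⅓ - 4/3 = -5/3 ≈ -1.6667)
J(j, o) = (-4 + o)/(1 + j)
z(Y) = -17/6 (z(Y) = (-4 - 5/3)/(1 + √(0 + 1)) = -17/3/(1 + √1) = -17/3/(1 + 1) = -17/3/2 = (½)*(-17/3) = -17/6)
F(-32) - z(14) = -10 - 1*(-17/6) = -10 + 17/6 = -43/6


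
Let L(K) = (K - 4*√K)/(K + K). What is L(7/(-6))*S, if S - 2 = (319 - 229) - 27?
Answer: 65/2 + 130*I*√42/7 ≈ 32.5 + 120.36*I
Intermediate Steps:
L(K) = (K - 4*√K)/(2*K) (L(K) = (K - 4*√K)/((2*K)) = (K - 4*√K)*(1/(2*K)) = (K - 4*√K)/(2*K))
S = 65 (S = 2 + ((319 - 229) - 27) = 2 + (90 - 27) = 2 + 63 = 65)
L(7/(-6))*S = (½ - 2*√7*(-I*√6)/7)*65 = (½ - 2*(-I*√42/7))*65 = (½ - (-2)*I*√42/7)*65 = (½ + 2*I*√42/7)*65 = 65/2 + 130*I*√42/7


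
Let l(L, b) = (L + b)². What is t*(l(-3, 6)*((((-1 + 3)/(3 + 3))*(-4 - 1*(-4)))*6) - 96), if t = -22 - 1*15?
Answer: 3552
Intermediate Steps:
t = -37 (t = -22 - 15 = -37)
t*(l(-3, 6)*((((-1 + 3)/(3 + 3))*(-4 - 1*(-4)))*6) - 96) = -37*((-3 + 6)²*((((-1 + 3)/(3 + 3))*(-4 - 1*(-4)))*6) - 96) = -37*(3²*(((2/6)*(-4 + 4))*6) - 96) = -37*(9*(((2*(⅙))*0)*6) - 96) = -37*(9*(((⅓)*0)*6) - 96) = -37*(9*(0*6) - 96) = -37*(9*0 - 96) = -37*(0 - 96) = -37*(-96) = 3552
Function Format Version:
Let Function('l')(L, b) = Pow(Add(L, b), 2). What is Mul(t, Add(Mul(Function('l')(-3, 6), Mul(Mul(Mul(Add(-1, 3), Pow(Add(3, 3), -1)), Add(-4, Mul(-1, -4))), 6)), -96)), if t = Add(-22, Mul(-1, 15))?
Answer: 3552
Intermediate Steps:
t = -37 (t = Add(-22, -15) = -37)
Mul(t, Add(Mul(Function('l')(-3, 6), Mul(Mul(Mul(Add(-1, 3), Pow(Add(3, 3), -1)), Add(-4, Mul(-1, -4))), 6)), -96)) = Mul(-37, Add(Mul(Pow(Add(-3, 6), 2), Mul(Mul(Mul(Add(-1, 3), Pow(Add(3, 3), -1)), Add(-4, Mul(-1, -4))), 6)), -96)) = Mul(-37, Add(Mul(Pow(3, 2), Mul(Mul(Mul(2, Pow(6, -1)), Add(-4, 4)), 6)), -96)) = Mul(-37, Add(Mul(9, Mul(Mul(Mul(2, Rational(1, 6)), 0), 6)), -96)) = Mul(-37, Add(Mul(9, Mul(Mul(Rational(1, 3), 0), 6)), -96)) = Mul(-37, Add(Mul(9, Mul(0, 6)), -96)) = Mul(-37, Add(Mul(9, 0), -96)) = Mul(-37, Add(0, -96)) = Mul(-37, -96) = 3552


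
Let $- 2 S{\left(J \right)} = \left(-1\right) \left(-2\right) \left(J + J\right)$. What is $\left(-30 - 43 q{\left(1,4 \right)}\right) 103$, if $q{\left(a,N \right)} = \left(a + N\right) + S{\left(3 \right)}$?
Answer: $1339$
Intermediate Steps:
$S{\left(J \right)} = - 2 J$ ($S{\left(J \right)} = - \frac{\left(-1\right) \left(-2\right) \left(J + J\right)}{2} = - \frac{2 \cdot 2 J}{2} = - \frac{4 J}{2} = - 2 J$)
$q{\left(a,N \right)} = -6 + N + a$ ($q{\left(a,N \right)} = \left(a + N\right) - 6 = \left(N + a\right) - 6 = -6 + N + a$)
$\left(-30 - 43 q{\left(1,4 \right)}\right) 103 = \left(-30 - 43 \left(-6 + 4 + 1\right)\right) 103 = \left(-30 - -43\right) 103 = \left(-30 + 43\right) 103 = 13 \cdot 103 = 1339$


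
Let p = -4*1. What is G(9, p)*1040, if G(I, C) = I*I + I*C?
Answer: 46800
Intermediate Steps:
p = -4
G(I, C) = I² + C*I
G(9, p)*1040 = (9*(-4 + 9))*1040 = (9*5)*1040 = 45*1040 = 46800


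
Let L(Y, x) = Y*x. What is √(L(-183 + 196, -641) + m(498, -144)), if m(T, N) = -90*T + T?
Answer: I*√52655 ≈ 229.47*I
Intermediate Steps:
m(T, N) = -89*T
√(L(-183 + 196, -641) + m(498, -144)) = √((-183 + 196)*(-641) - 89*498) = √(13*(-641) - 44322) = √(-8333 - 44322) = √(-52655) = I*√52655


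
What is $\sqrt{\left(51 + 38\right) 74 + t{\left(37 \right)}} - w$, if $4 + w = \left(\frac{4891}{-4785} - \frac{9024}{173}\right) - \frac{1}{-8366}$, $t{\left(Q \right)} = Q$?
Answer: $\frac{396022212493}{6925416630} + \sqrt{6623} \approx 138.57$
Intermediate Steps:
$w = - \frac{396022212493}{6925416630}$ ($w = -4 + \left(\left(\frac{4891}{-4785} - \frac{9024}{173}\right) - \frac{1}{-8366}\right) = -4 + \left(\left(4891 \left(- \frac{1}{4785}\right) - \frac{9024}{173}\right) - - \frac{1}{8366}\right) = -4 + \left(\left(- \frac{4891}{4785} - \frac{9024}{173}\right) + \frac{1}{8366}\right) = -4 + \left(- \frac{44025983}{827805} + \frac{1}{8366}\right) = -4 - \frac{368320545973}{6925416630} = - \frac{396022212493}{6925416630} \approx -57.184$)
$\sqrt{\left(51 + 38\right) 74 + t{\left(37 \right)}} - w = \sqrt{\left(51 + 38\right) 74 + 37} - - \frac{396022212493}{6925416630} = \sqrt{89 \cdot 74 + 37} + \frac{396022212493}{6925416630} = \sqrt{6586 + 37} + \frac{396022212493}{6925416630} = \sqrt{6623} + \frac{396022212493}{6925416630} = \frac{396022212493}{6925416630} + \sqrt{6623}$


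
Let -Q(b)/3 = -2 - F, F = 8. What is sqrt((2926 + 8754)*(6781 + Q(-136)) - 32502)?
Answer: sqrt(79519978) ≈ 8917.4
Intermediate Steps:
Q(b) = 30 (Q(b) = -3*(-2 - 1*8) = -3*(-2 - 8) = -3*(-10) = 30)
sqrt((2926 + 8754)*(6781 + Q(-136)) - 32502) = sqrt((2926 + 8754)*(6781 + 30) - 32502) = sqrt(11680*6811 - 32502) = sqrt(79552480 - 32502) = sqrt(79519978)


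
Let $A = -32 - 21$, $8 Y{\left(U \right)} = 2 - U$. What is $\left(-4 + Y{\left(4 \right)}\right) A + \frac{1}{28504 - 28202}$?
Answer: $\frac{136053}{604} \approx 225.25$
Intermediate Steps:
$Y{\left(U \right)} = \frac{1}{4} - \frac{U}{8}$ ($Y{\left(U \right)} = \frac{2 - U}{8} = \frac{1}{4} - \frac{U}{8}$)
$A = -53$
$\left(-4 + Y{\left(4 \right)}\right) A + \frac{1}{28504 - 28202} = \left(-4 + \left(\frac{1}{4} - \frac{1}{2}\right)\right) \left(-53\right) + \frac{1}{28504 - 28202} = \left(-4 + \left(\frac{1}{4} - \frac{1}{2}\right)\right) \left(-53\right) + \frac{1}{302} = \left(-4 - \frac{1}{4}\right) \left(-53\right) + \frac{1}{302} = \left(- \frac{17}{4}\right) \left(-53\right) + \frac{1}{302} = \frac{901}{4} + \frac{1}{302} = \frac{136053}{604}$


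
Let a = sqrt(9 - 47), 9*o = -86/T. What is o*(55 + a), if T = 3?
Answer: -4730/27 - 86*I*sqrt(38)/27 ≈ -175.19 - 19.635*I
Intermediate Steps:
o = -86/27 (o = (-86/3)/9 = (-86*1/3)/9 = (1/9)*(-86/3) = -86/27 ≈ -3.1852)
a = I*sqrt(38) (a = sqrt(-38) = I*sqrt(38) ≈ 6.1644*I)
o*(55 + a) = -86*(55 + I*sqrt(38))/27 = -4730/27 - 86*I*sqrt(38)/27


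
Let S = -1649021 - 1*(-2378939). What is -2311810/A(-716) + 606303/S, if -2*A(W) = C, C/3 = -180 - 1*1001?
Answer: -124915382653/95781462 ≈ -1304.2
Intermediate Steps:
C = -3543 (C = 3*(-180 - 1*1001) = 3*(-180 - 1001) = 3*(-1181) = -3543)
A(W) = 3543/2 (A(W) = -1/2*(-3543) = 3543/2)
S = 729918 (S = -1649021 + 2378939 = 729918)
-2311810/A(-716) + 606303/S = -2311810/3543/2 + 606303/729918 = -2311810*2/3543 + 606303*(1/729918) = -4623620/3543 + 67367/81102 = -124915382653/95781462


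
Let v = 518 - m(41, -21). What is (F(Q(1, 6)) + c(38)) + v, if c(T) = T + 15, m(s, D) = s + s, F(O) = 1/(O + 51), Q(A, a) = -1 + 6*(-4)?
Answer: 12715/26 ≈ 489.04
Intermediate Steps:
Q(A, a) = -25 (Q(A, a) = -1 - 24 = -25)
F(O) = 1/(51 + O)
m(s, D) = 2*s
c(T) = 15 + T
v = 436 (v = 518 - 2*41 = 518 - 1*82 = 518 - 82 = 436)
(F(Q(1, 6)) + c(38)) + v = (1/(51 - 25) + (15 + 38)) + 436 = (1/26 + 53) + 436 = 1379/26 + 436 = 12715/26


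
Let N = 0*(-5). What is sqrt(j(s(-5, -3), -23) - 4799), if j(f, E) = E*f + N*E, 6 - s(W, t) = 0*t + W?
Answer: 2*I*sqrt(1263) ≈ 71.077*I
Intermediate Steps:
s(W, t) = 6 - W (s(W, t) = 6 - (0*t + W) = 6 - (0 + W) = 6 - W)
N = 0
j(f, E) = E*f (j(f, E) = E*f + 0*E = E*f + 0 = E*f)
sqrt(j(s(-5, -3), -23) - 4799) = sqrt(-23*(6 - 1*(-5)) - 4799) = sqrt(-23*(6 + 5) - 4799) = sqrt(-23*11 - 4799) = sqrt(-253 - 4799) = sqrt(-5052) = 2*I*sqrt(1263)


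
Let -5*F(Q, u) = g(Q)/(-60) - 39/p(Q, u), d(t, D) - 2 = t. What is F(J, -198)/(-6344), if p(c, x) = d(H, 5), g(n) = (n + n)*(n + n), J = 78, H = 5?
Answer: -1107/85400 ≈ -0.012963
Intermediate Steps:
d(t, D) = 2 + t
g(n) = 4*n² (g(n) = (2*n)*(2*n) = 4*n²)
p(c, x) = 7 (p(c, x) = 2 + 5 = 7)
F(Q, u) = 39/35 + Q²/75 (F(Q, u) = -((4*Q²)/(-60) - 39/7)/5 = -((4*Q²)*(-1/60) - 39*⅐)/5 = -(-Q²/15 - 39/7)/5 = -(-39/7 - Q²/15)/5 = 39/35 + Q²/75)
F(J, -198)/(-6344) = (39/35 + (1/75)*78²)/(-6344) = (39/35 + (1/75)*6084)*(-1/6344) = (39/35 + 2028/25)*(-1/6344) = (14391/175)*(-1/6344) = -1107/85400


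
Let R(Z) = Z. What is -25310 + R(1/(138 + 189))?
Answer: -8276369/327 ≈ -25310.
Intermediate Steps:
-25310 + R(1/(138 + 189)) = -25310 + 1/(138 + 189) = -25310 + 1/327 = -8276369/327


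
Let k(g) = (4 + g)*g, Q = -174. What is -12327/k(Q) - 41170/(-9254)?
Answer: 183955757/45622220 ≈ 4.0322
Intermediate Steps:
k(g) = g*(4 + g)
-12327/k(Q) - 41170/(-9254) = -12327*(-1/(174*(4 - 174))) - 41170/(-9254) = -12327/((-174*(-170))) - 41170*(-1/9254) = -12327/29580 + 20585/4627 = -12327*1/29580 + 20585/4627 = -4109/9860 + 20585/4627 = 183955757/45622220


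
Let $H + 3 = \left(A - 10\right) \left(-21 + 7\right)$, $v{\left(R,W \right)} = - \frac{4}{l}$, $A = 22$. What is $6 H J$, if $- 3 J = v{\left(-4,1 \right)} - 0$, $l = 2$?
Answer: $-684$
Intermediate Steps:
$v{\left(R,W \right)} = -2$ ($v{\left(R,W \right)} = - \frac{4}{2} = \left(-4\right) \frac{1}{2} = -2$)
$J = \frac{2}{3}$ ($J = - \frac{-2 - 0}{3} = - \frac{-2 + 0}{3} = \left(- \frac{1}{3}\right) \left(-2\right) = \frac{2}{3} \approx 0.66667$)
$H = -171$ ($H = -3 + \left(22 - 10\right) \left(-21 + 7\right) = -3 + 12 \left(-14\right) = -3 - 168 = -171$)
$6 H J = 6 \left(-171\right) \frac{2}{3} = \left(-1026\right) \frac{2}{3} = -684$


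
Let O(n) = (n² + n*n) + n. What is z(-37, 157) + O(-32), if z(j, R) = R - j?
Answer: 2210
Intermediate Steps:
O(n) = n + 2*n² (O(n) = (n² + n²) + n = 2*n² + n = n + 2*n²)
z(-37, 157) + O(-32) = (157 - 1*(-37)) - 32*(1 + 2*(-32)) = (157 + 37) - 32*(1 - 64) = 194 - 32*(-63) = 194 + 2016 = 2210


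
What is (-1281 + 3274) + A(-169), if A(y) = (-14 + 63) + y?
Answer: 1873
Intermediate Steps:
A(y) = 49 + y
(-1281 + 3274) + A(-169) = (-1281 + 3274) + (49 - 169) = 1993 - 120 = 1873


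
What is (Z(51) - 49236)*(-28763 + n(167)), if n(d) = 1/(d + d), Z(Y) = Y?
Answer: 472512474585/334 ≈ 1.4147e+9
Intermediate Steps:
n(d) = 1/(2*d)
(Z(51) - 49236)*(-28763 + n(167)) = (51 - 49236)*(-28763 + (½)/167) = -49185*(-28763 + (½)*(1/167)) = -49185*(-28763 + 1/334) = -49185*(-9606841/334) = 472512474585/334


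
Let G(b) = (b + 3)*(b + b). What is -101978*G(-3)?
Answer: 0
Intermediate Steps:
G(b) = 2*b*(3 + b) (G(b) = (3 + b)*(2*b) = 2*b*(3 + b))
-101978*G(-3) = -203956*(-3)*(3 - 3) = -203956*(-3)*0 = -101978*0 = 0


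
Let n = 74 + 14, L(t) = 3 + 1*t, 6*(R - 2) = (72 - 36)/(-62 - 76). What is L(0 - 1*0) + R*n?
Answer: 4029/23 ≈ 175.17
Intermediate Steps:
R = 45/23 (R = 2 + ((72 - 36)/(-62 - 76))/6 = 2 + (36/(-138))/6 = 2 + (36*(-1/138))/6 = 2 + (⅙)*(-6/23) = 2 - 1/23 = 45/23 ≈ 1.9565)
L(t) = 3 + t
n = 88
L(0 - 1*0) + R*n = (3 + (0 - 1*0)) + (45/23)*88 = (3 + (0 + 0)) + 3960/23 = (3 + 0) + 3960/23 = 3 + 3960/23 = 4029/23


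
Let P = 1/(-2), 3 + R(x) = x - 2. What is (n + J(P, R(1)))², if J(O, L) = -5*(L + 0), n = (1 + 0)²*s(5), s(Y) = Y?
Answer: 625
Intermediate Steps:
R(x) = -5 + x (R(x) = -3 + (x - 2) = -3 + (-2 + x) = -5 + x)
P = -½ ≈ -0.50000
n = 5 (n = (1 + 0)²*5 = 1²*5 = 1*5 = 5)
J(O, L) = -5*L
(n + J(P, R(1)))² = (5 - 5*(-5 + 1))² = (5 - 5*(-4))² = (5 + 20)² = 25² = 625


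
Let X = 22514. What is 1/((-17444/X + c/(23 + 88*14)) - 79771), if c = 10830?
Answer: -2825507/225371325457 ≈ -1.2537e-5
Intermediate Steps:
1/((-17444/X + c/(23 + 88*14)) - 79771) = 1/((-17444/22514 + 10830/(23 + 88*14)) - 79771) = 1/((-17444*1/22514 + 10830/(23 + 1232)) - 79771) = 1/((-8722/11257 + 10830/1255) - 79771) = 1/((-8722/11257 + 10830*(1/1255)) - 79771) = 1/((-8722/11257 + 2166/251) - 79771) = 1/(22193440/2825507 - 79771) = 1/(-225371325457/2825507) = -2825507/225371325457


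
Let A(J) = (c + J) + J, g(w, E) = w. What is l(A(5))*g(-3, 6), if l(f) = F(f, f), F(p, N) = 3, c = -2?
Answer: -9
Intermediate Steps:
A(J) = -2 + 2*J (A(J) = (-2 + J) + J = -2 + 2*J)
l(f) = 3
l(A(5))*g(-3, 6) = 3*(-3) = -9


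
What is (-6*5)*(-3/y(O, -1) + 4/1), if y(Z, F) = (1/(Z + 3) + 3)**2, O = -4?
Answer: -195/2 ≈ -97.500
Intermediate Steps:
y(Z, F) = (3 + 1/(3 + Z))**2 (y(Z, F) = (1/(3 + Z) + 3)**2 = (3 + 1/(3 + Z))**2)
(-6*5)*(-3/y(O, -1) + 4/1) = (-6*5)*(-3*(3 - 4)**2/(10 + 3*(-4))**2 + 4/1) = -30*(-3/(10 - 12)**2 + 4*1) = -30*(-3/(1*(-2)**2) + 4) = -30*(-3/(1*4) + 4) = -30*(-3/4 + 4) = -30*13/4 = -195/2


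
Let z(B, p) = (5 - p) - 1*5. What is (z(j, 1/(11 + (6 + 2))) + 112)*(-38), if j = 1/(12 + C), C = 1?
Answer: -4254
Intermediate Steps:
j = 1/13 (j = 1/(12 + 1) = 1/13 ≈ 0.076923)
z(B, p) = -p (z(B, p) = (5 - p) - 5 = -p)
(z(j, 1/(11 + (6 + 2))) + 112)*(-38) = (-1/(11 + (6 + 2)) + 112)*(-38) = (-1/(11 + 8) + 112)*(-38) = (-1/19 + 112)*(-38) = (2127/19)*(-38) = -4254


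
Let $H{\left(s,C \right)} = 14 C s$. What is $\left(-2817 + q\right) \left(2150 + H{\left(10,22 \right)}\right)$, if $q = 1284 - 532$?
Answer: $-10799950$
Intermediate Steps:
$H{\left(s,C \right)} = 14 C s$
$q = 752$ ($q = 1284 - 532 = 752$)
$\left(-2817 + q\right) \left(2150 + H{\left(10,22 \right)}\right) = \left(-2817 + 752\right) \left(2150 + 14 \cdot 22 \cdot 10\right) = - 2065 \left(2150 + 3080\right) = \left(-2065\right) 5230 = -10799950$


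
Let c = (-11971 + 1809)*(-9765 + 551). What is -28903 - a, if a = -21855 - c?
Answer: 93625620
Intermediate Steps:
c = 93632668 (c = -10162*(-9214) = 93632668)
a = -93654523 (a = -21855 - 1*93632668 = -21855 - 93632668 = -93654523)
-28903 - a = -28903 - 1*(-93654523) = -28903 + 93654523 = 93625620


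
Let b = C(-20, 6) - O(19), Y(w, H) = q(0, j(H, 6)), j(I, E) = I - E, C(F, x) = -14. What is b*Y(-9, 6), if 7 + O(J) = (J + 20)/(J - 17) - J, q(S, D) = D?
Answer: 0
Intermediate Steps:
O(J) = -7 - J + (20 + J)/(-17 + J) (O(J) = -7 + ((J + 20)/(J - 17) - J) = -7 + ((20 + J)/(-17 + J) - J) = -7 + (-J + (20 + J)/(-17 + J)) = -7 - J + (20 + J)/(-17 + J))
Y(w, H) = -6 + H (Y(w, H) = H - 1*6 = H - 6 = -6 + H)
b = -15/2 (b = -14 - (139 - 1*19**2 + 11*19)/(-17 + 19) = -14 - (139 - 1*361 + 209)/2 = -14 - (139 - 361 + 209)/2 = -14 - (-13)/2 = -14 - 1*(-13/2) = -14 + 13/2 = -15/2 ≈ -7.5000)
b*Y(-9, 6) = -15*(-6 + 6)/2 = -15/2*0 = 0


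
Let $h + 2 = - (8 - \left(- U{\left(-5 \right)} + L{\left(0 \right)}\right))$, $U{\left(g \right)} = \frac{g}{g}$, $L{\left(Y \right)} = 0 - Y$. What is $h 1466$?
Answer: $-16126$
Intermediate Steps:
$L{\left(Y \right)} = - Y$
$U{\left(g \right)} = 1$
$h = -11$ ($h = -2 - \left(8 + \left(1 - \left(-1\right) 0\right)\right) = -2 - \left(8 + \left(1 - 0\right)\right) = -2 - \left(8 + \left(1 + 0\right)\right) = -2 - \left(8 + 1\right) = -2 - 9 = -11$)
$h 1466 = \left(-11\right) 1466 = -16126$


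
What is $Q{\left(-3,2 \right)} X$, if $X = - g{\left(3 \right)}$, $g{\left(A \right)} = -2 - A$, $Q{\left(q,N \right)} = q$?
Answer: $-15$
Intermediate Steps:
$X = 5$ ($X = - (-2 - 3) = \left(-1\right) \left(-5\right) = 5$)
$Q{\left(-3,2 \right)} X = \left(-3\right) 5 = -15$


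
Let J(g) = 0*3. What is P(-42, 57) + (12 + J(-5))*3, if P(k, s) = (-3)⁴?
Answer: 117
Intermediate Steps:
J(g) = 0
P(k, s) = 81
P(-42, 57) + (12 + J(-5))*3 = 81 + (12 + 0)*3 = 81 + 12*3 = 81 + 36 = 117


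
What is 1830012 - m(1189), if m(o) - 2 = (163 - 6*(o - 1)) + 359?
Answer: 1836616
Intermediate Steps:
m(o) = 530 - 6*o (m(o) = 2 + ((163 - 6*(o - 1)) + 359) = 2 + ((163 - 6*(-1 + o)) + 359) = 2 + ((163 + (6 - 6*o)) + 359) = 2 + ((169 - 6*o) + 359) = 2 + (528 - 6*o) = 530 - 6*o)
1830012 - m(1189) = 1830012 - (530 - 6*1189) = 1830012 - (530 - 7134) = 1830012 - 1*(-6604) = 1830012 + 6604 = 1836616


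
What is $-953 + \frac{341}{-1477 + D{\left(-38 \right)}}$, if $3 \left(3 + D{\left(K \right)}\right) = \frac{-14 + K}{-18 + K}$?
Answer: $- \frac{59240413}{62147} \approx -953.23$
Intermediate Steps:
$D{\left(K \right)} = -3 + \frac{-14 + K}{3 \left(-18 + K\right)}$ ($D{\left(K \right)} = -3 + \frac{\left(-14 + K\right) \frac{1}{-18 + K}}{3} = -3 + \frac{\frac{1}{-18 + K} \left(-14 + K\right)}{3} = -3 + \frac{-14 + K}{3 \left(-18 + K\right)}$)
$-953 + \frac{341}{-1477 + D{\left(-38 \right)}} = -953 + \frac{341}{-1477 + \frac{4 \left(37 - -76\right)}{3 \left(-18 - 38\right)}} = -953 + \frac{341}{-1477 + \frac{4 \left(37 + 76\right)}{3 \left(-56\right)}} = -953 + \frac{341}{-1477 + \frac{4}{3} \left(- \frac{1}{56}\right) 113} = -953 + \frac{341}{-1477 - \frac{113}{42}} = -953 + \frac{341}{- \frac{62147}{42}} = -953 + 341 \left(- \frac{42}{62147}\right) = -953 - \frac{14322}{62147} = - \frac{59240413}{62147}$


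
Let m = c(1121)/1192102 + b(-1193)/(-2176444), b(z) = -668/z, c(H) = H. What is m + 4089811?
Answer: 3164787866960867086555/773822522907146 ≈ 4.0898e+6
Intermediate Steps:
m = 727469397149/773822522907146 (m = 1121/1192102 - 668/(-1193)/(-2176444) = 1121*(1/1192102) - 668*(-1/1193)*(-1/2176444) = 1121/1192102 + (668/1193)*(-1/2176444) = 1121/1192102 - 167/649124423 = 727469397149/773822522907146 ≈ 0.00094010)
m + 4089811 = 727469397149/773822522907146 + 4089811 = 3164787866960867086555/773822522907146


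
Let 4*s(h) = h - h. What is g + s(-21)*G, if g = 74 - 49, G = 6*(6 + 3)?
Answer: 25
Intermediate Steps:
G = 54 (G = 6*9 = 54)
g = 25
s(h) = 0 (s(h) = (h - h)/4 = (¼)*0 = 0)
g + s(-21)*G = 25 + 0*54 = 25 + 0 = 25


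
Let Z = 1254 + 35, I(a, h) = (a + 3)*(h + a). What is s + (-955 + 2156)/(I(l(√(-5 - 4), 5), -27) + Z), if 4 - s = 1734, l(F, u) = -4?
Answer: -2282399/1320 ≈ -1729.1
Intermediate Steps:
s = -1730 (s = 4 - 1*1734 = 4 - 1734 = -1730)
I(a, h) = (3 + a)*(a + h)
Z = 1289
s + (-955 + 2156)/(I(l(√(-5 - 4), 5), -27) + Z) = -1730 + (-955 + 2156)/(((-4)² + 3*(-4) + 3*(-27) - 4*(-27)) + 1289) = -1730 + 1201/((16 - 12 - 81 + 108) + 1289) = -1730 + 1201/(31 + 1289) = -1730 + 1201/1320 = -2282399/1320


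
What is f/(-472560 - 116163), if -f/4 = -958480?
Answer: -3833920/588723 ≈ -6.5123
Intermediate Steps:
f = 3833920 (f = -4*(-958480) = 3833920)
f/(-472560 - 116163) = 3833920/(-472560 - 116163) = 3833920/(-588723) = 3833920*(-1/588723) = -3833920/588723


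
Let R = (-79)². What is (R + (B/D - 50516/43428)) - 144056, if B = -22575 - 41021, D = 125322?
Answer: -10417569440490/75590053 ≈ -1.3782e+5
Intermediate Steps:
B = -63596
R = 6241
(R + (B/D - 50516/43428)) - 144056 = (6241 + (-63596/125322 - 50516/43428)) - 144056 = (6241 + (-63596*1/125322 - 50516*1/43428)) - 144056 = (6241 + (-31798/62661 - 12629/10857)) - 144056 = (6241 - 126286295/75590053) - 144056 = 471631234478/75590053 - 144056 = -10417569440490/75590053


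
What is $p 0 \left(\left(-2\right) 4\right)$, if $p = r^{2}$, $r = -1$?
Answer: $0$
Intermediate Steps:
$p = 1$ ($p = \left(-1\right)^{2} = 1$)
$p 0 \left(\left(-2\right) 4\right) = 1 \cdot 0 \left(\left(-2\right) 4\right) = 1 \cdot 0 \left(-8\right) = 1 \cdot 0 = 0$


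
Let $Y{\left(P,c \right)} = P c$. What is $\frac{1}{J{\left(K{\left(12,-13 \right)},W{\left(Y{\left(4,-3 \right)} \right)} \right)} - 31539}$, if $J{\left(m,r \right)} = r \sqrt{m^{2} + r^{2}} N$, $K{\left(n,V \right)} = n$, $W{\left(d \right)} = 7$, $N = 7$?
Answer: $- \frac{31539}{994245128} - \frac{49 \sqrt{193}}{994245128} \approx -3.2406 \cdot 10^{-5}$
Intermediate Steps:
$J{\left(m,r \right)} = 7 r \sqrt{m^{2} + r^{2}}$ ($J{\left(m,r \right)} = r \sqrt{m^{2} + r^{2}} \cdot 7 = 7 r \sqrt{m^{2} + r^{2}}$)
$\frac{1}{J{\left(K{\left(12,-13 \right)},W{\left(Y{\left(4,-3 \right)} \right)} \right)} - 31539} = \frac{1}{7 \cdot 7 \sqrt{12^{2} + 7^{2}} - 31539} = \frac{1}{7 \cdot 7 \sqrt{144 + 49} - 31539} = \frac{1}{7 \cdot 7 \sqrt{193} - 31539} = \frac{1}{49 \sqrt{193} - 31539} = \frac{1}{-31539 + 49 \sqrt{193}}$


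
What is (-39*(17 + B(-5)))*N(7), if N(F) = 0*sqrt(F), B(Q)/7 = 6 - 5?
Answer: 0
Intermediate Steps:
B(Q) = 7 (B(Q) = 7*(6 - 5) = 7*1 = 7)
N(F) = 0
(-39*(17 + B(-5)))*N(7) = -39*(17 + 7)*0 = -39*24*0 = -936*0 = 0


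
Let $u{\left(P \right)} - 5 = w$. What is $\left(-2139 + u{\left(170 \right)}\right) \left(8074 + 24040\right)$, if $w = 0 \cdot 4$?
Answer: $-68531276$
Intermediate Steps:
$w = 0$
$u{\left(P \right)} = 5$ ($u{\left(P \right)} = 5 + 0 = 5$)
$\left(-2139 + u{\left(170 \right)}\right) \left(8074 + 24040\right) = \left(-2139 + 5\right) \left(8074 + 24040\right) = \left(-2134\right) 32114 = -68531276$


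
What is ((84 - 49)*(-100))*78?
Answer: -273000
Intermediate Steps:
((84 - 49)*(-100))*78 = (35*(-100))*78 = -3500*78 = -273000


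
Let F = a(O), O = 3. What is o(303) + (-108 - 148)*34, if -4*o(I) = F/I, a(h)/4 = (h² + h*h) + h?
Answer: -879111/101 ≈ -8704.1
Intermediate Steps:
a(h) = 4*h + 8*h² (a(h) = 4*((h² + h*h) + h) = 4*((h² + h²) + h) = 4*(2*h² + h) = 4*(h + 2*h²) = 4*h + 8*h²)
F = 84 (F = 4*3*(1 + 2*3) = 4*3*(1 + 6) = 4*3*7 = 84)
o(I) = -21/I
o(303) + (-108 - 148)*34 = -21/303 + (-108 - 148)*34 = -21*1/303 - 256*34 = -7/101 - 8704 = -879111/101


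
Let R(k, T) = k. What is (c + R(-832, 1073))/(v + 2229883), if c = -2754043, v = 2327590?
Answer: -2754875/4557473 ≈ -0.60447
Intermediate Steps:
(c + R(-832, 1073))/(v + 2229883) = (-2754043 - 832)/(2327590 + 2229883) = -2754875/4557473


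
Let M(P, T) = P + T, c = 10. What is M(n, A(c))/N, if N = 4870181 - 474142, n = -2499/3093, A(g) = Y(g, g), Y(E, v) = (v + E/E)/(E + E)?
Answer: -5319/90646324180 ≈ -5.8679e-8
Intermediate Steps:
Y(E, v) = (1 + v)/(2*E) (Y(E, v) = (v + 1)/((2*E)) = (1 + v)*(1/(2*E)) = (1 + v)/(2*E))
A(g) = (1 + g)/(2*g)
n = -833/1031 (n = -2499*1/3093 = -833/1031 ≈ -0.80795)
N = 4396039
M(n, A(c))/N = (-833/1031 + (½)*(1 + 10)/10)/4396039 = (-833/1031 + (½)*(⅒)*11)*(1/4396039) = (-833/1031 + 11/20)*(1/4396039) = -5319/20620*1/4396039 = -5319/90646324180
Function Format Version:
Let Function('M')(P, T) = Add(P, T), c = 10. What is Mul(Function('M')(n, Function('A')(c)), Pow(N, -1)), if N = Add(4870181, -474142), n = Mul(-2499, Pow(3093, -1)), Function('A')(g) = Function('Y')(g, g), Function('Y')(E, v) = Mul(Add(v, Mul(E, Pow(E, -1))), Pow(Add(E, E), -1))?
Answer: Rational(-5319, 90646324180) ≈ -5.8679e-8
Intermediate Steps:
Function('Y')(E, v) = Mul(Rational(1, 2), Pow(E, -1), Add(1, v)) (Function('Y')(E, v) = Mul(Add(v, 1), Pow(Mul(2, E), -1)) = Mul(Add(1, v), Mul(Rational(1, 2), Pow(E, -1))) = Mul(Rational(1, 2), Pow(E, -1), Add(1, v)))
Function('A')(g) = Mul(Rational(1, 2), Pow(g, -1), Add(1, g))
n = Rational(-833, 1031) (n = Mul(-2499, Rational(1, 3093)) = Rational(-833, 1031) ≈ -0.80795)
N = 4396039
Mul(Function('M')(n, Function('A')(c)), Pow(N, -1)) = Mul(Add(Rational(-833, 1031), Mul(Rational(1, 2), Pow(10, -1), Add(1, 10))), Pow(4396039, -1)) = Mul(Add(Rational(-833, 1031), Mul(Rational(1, 2), Rational(1, 10), 11)), Rational(1, 4396039)) = Mul(Add(Rational(-833, 1031), Rational(11, 20)), Rational(1, 4396039)) = Mul(Rational(-5319, 20620), Rational(1, 4396039)) = Rational(-5319, 90646324180)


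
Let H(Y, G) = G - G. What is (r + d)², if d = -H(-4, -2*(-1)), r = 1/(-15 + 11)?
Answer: 1/16 ≈ 0.062500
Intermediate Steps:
H(Y, G) = 0
r = -¼ (r = 1/(-4) = -¼ ≈ -0.25000)
d = 0 (d = -1*0 = 0)
(r + d)² = (-¼ + 0)² = (-¼)² = 1/16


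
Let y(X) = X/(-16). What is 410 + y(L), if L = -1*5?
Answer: 6565/16 ≈ 410.31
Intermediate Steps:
L = -5
y(X) = -X/16 (y(X) = X*(-1/16) = -X/16)
410 + y(L) = 410 - 1/16*(-5) = 410 + 5/16 = 6565/16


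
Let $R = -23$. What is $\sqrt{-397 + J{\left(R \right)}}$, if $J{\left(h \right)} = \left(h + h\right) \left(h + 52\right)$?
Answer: $i \sqrt{1731} \approx 41.605 i$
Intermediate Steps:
$J{\left(h \right)} = 2 h \left(52 + h\right)$
$\sqrt{-397 + J{\left(R \right)}} = \sqrt{-397 + 2 \left(-23\right) \left(52 - 23\right)} = \sqrt{-397 + 2 \left(-23\right) 29} = \sqrt{-397 - 1334} = \sqrt{-1731} = i \sqrt{1731}$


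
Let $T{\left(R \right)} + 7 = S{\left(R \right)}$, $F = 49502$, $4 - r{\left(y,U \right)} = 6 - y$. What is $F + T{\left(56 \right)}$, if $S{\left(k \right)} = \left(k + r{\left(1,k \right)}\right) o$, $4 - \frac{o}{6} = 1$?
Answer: $50485$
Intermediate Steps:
$r{\left(y,U \right)} = -2 + y$ ($r{\left(y,U \right)} = 4 - \left(6 - y\right) = 4 + \left(-6 + y\right) = -2 + y$)
$o = 18$ ($o = 24 - 6 = 18$)
$S{\left(k \right)} = -18 + 18 k$ ($S{\left(k \right)} = \left(k + \left(-2 + 1\right)\right) 18 = \left(k - 1\right) 18 = \left(-1 + k\right) 18 = -18 + 18 k$)
$T{\left(R \right)} = -25 + 18 R$ ($T{\left(R \right)} = -7 + \left(-18 + 18 R\right) = -25 + 18 R$)
$F + T{\left(56 \right)} = 49502 + \left(-25 + 18 \cdot 56\right) = 49502 + \left(-25 + 1008\right) = 49502 + 983 = 50485$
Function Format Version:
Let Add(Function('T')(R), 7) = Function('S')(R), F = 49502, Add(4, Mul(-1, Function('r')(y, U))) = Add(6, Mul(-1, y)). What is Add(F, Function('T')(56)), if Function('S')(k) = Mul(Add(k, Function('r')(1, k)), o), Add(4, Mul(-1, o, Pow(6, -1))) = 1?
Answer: 50485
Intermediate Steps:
Function('r')(y, U) = Add(-2, y) (Function('r')(y, U) = Add(4, Mul(-1, Add(6, Mul(-1, y)))) = Add(4, Add(-6, y)) = Add(-2, y))
o = 18 (o = Add(24, Mul(-6, 1)) = Add(24, -6) = 18)
Function('S')(k) = Add(-18, Mul(18, k)) (Function('S')(k) = Mul(Add(k, Add(-2, 1)), 18) = Mul(Add(k, -1), 18) = Mul(Add(-1, k), 18) = Add(-18, Mul(18, k)))
Function('T')(R) = Add(-25, Mul(18, R)) (Function('T')(R) = Add(-7, Add(-18, Mul(18, R))) = Add(-25, Mul(18, R)))
Add(F, Function('T')(56)) = Add(49502, Add(-25, Mul(18, 56))) = Add(49502, Add(-25, 1008)) = Add(49502, 983) = 50485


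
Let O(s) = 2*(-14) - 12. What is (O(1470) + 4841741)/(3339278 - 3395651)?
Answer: -4841701/56373 ≈ -85.887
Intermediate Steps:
O(s) = -40 (O(s) = -28 - 12 = -40)
(O(1470) + 4841741)/(3339278 - 3395651) = (-40 + 4841741)/(3339278 - 3395651) = 4841701/(-56373) = 4841701*(-1/56373) = -4841701/56373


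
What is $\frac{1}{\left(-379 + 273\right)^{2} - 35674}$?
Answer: $- \frac{1}{24438} \approx -4.092 \cdot 10^{-5}$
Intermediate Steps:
$\frac{1}{\left(-379 + 273\right)^{2} - 35674} = \frac{1}{\left(-106\right)^{2} - 35674} = \frac{1}{11236 - 35674} = \frac{1}{-24438} = - \frac{1}{24438}$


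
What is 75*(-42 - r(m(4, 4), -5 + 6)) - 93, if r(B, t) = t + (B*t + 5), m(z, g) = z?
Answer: -3993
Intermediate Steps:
r(B, t) = 5 + t + B*t (r(B, t) = t + (5 + B*t) = 5 + t + B*t)
75*(-42 - r(m(4, 4), -5 + 6)) - 93 = 75*(-42 - (5 + (-5 + 6) + 4*(-5 + 6))) - 93 = 75*(-42 - (5 + 1 + 4*1)) - 93 = 75*(-42 - (5 + 1 + 4)) - 93 = 75*(-42 - 1*10) - 93 = 75*(-42 - 10) - 93 = 75*(-52) - 93 = -3900 - 93 = -3993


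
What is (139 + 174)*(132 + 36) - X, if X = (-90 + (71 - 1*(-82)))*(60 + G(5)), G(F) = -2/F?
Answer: 244146/5 ≈ 48829.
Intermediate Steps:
X = 18774/5 (X = (-90 + (71 - 1*(-82)))*(60 - 2/5) = (-90 + (71 + 82))*(60 - 2*⅕) = (-90 + 153)*(60 - ⅖) = 63*(298/5) = 18774/5 ≈ 3754.8)
(139 + 174)*(132 + 36) - X = (139 + 174)*(132 + 36) - 1*18774/5 = 313*168 - 18774/5 = 52584 - 18774/5 = 244146/5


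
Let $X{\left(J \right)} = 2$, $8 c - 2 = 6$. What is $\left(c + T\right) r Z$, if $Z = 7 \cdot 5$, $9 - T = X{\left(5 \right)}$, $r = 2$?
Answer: $560$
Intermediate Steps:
$c = 1$ ($c = \frac{1}{4} + \frac{1}{8} \cdot 6 = \frac{1}{4} + \frac{3}{4} = 1$)
$T = 7$ ($T = 9 - 2 = 7$)
$Z = 35$
$\left(c + T\right) r Z = \left(1 + 7\right) 2 \cdot 35 = 8 \cdot 2 \cdot 35 = 16 \cdot 35 = 560$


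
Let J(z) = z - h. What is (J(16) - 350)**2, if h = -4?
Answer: 108900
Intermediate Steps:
J(z) = 4 + z (J(z) = z - 1*(-4) = z + 4 = 4 + z)
(J(16) - 350)**2 = ((4 + 16) - 350)**2 = (20 - 350)**2 = (-330)**2 = 108900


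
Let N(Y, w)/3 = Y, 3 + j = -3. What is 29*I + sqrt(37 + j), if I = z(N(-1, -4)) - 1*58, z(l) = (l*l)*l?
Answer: -2465 + sqrt(31) ≈ -2459.4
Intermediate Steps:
j = -6 (j = -3 - 3 = -6)
N(Y, w) = 3*Y
z(l) = l**3 (z(l) = l**2*l = l**3)
I = -85 (I = (3*(-1))**3 - 1*58 = (-3)**3 - 58 = -27 - 58 = -85)
29*I + sqrt(37 + j) = 29*(-85) + sqrt(37 - 6) = -2465 + sqrt(31)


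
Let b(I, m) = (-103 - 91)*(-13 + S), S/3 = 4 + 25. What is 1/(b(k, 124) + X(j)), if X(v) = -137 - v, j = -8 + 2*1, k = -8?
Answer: -1/14487 ≈ -6.9027e-5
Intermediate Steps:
S = 87 (S = 3*(4 + 25) = 3*29 = 87)
j = -6 (j = -8 + 2 = -6)
b(I, m) = -14356 (b(I, m) = (-103 - 91)*(-13 + 87) = -194*74 = -14356)
1/(b(k, 124) + X(j)) = 1/(-14356 + (-137 - 1*(-6))) = 1/(-14356 + (-137 + 6)) = 1/(-14356 - 131) = 1/(-14487) = -1/14487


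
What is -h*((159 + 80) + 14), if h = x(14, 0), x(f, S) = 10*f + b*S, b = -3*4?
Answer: -35420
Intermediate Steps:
b = -12
x(f, S) = -12*S + 10*f (x(f, S) = 10*f - 12*S = -12*S + 10*f)
h = 140 (h = -12*0 + 10*14 = 0 + 140 = 140)
-h*((159 + 80) + 14) = -140*((159 + 80) + 14) = -140*(239 + 14) = -140*253 = -1*35420 = -35420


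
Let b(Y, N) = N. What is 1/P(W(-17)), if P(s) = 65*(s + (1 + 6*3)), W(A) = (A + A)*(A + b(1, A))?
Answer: 1/76375 ≈ 1.3093e-5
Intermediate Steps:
W(A) = 4*A² (W(A) = (A + A)*(A + A) = (2*A)*(2*A) = 4*A²)
P(s) = 1235 + 65*s (P(s) = 65*(s + (1 + 18)) = 65*(s + 19) = 65*(19 + s) = 1235 + 65*s)
1/P(W(-17)) = 1/(1235 + 65*(4*(-17)²)) = 1/(1235 + 65*(4*289)) = 1/(1235 + 65*1156) = 1/(1235 + 75140) = 1/76375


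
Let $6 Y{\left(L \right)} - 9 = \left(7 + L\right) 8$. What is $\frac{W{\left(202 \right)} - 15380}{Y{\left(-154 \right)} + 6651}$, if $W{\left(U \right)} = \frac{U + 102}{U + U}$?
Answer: $- \frac{3106608}{1304213} \approx -2.382$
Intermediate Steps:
$W{\left(U \right)} = \frac{102 + U}{2 U}$
$Y{\left(L \right)} = \frac{65}{6} + \frac{4 L}{3}$ ($Y{\left(L \right)} = \frac{3}{2} + \frac{\left(7 + L\right) 8}{6} = \frac{3}{2} + \frac{56 + 8 L}{6} = \frac{3}{2} + \left(\frac{28}{3} + \frac{4 L}{3}\right) = \frac{65}{6} + \frac{4 L}{3}$)
$\frac{W{\left(202 \right)} - 15380}{Y{\left(-154 \right)} + 6651} = \frac{\frac{102 + 202}{2 \cdot 202} - 15380}{\left(\frac{65}{6} + \frac{4}{3} \left(-154\right)\right) + 6651} = \frac{\frac{1}{2} \cdot \frac{1}{202} \cdot 304 - 15380}{\left(\frac{65}{6} - \frac{616}{3}\right) + 6651} = \frac{\frac{76}{101} - 15380}{- \frac{389}{2} + 6651} = - \frac{1553304}{101 \cdot \frac{12913}{2}} = \left(- \frac{1553304}{101}\right) \frac{2}{12913} = - \frac{3106608}{1304213}$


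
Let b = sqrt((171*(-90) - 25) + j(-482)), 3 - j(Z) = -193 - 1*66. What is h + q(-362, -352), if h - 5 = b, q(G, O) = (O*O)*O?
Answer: -43614203 + I*sqrt(15153) ≈ -4.3614e+7 + 123.1*I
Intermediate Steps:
j(Z) = 262 (j(Z) = 3 - (-193 - 1*66) = 3 - (-193 - 66) = 3 - 1*(-259) = 3 + 259 = 262)
b = I*sqrt(15153) (b = sqrt((171*(-90) - 25) + 262) = sqrt((-15390 - 25) + 262) = sqrt(-15415 + 262) = sqrt(-15153) = I*sqrt(15153) ≈ 123.1*I)
q(G, O) = O**3 (q(G, O) = O**2*O = O**3)
h = 5 + I*sqrt(15153) ≈ 5.0 + 123.1*I
h + q(-362, -352) = (5 + I*sqrt(15153)) + (-352)**3 = (5 + I*sqrt(15153)) - 43614208 = -43614203 + I*sqrt(15153)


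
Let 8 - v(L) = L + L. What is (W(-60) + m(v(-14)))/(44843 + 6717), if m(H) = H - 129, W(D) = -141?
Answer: -117/25780 ≈ -0.0045384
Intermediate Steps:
v(L) = 8 - 2*L (v(L) = 8 - (L + L) = 8 - 2*L)
m(H) = -129 + H
(W(-60) + m(v(-14)))/(44843 + 6717) = (-141 + (-129 + (8 - 2*(-14))))/(44843 + 6717) = (-141 + (-129 + (8 + 28)))/51560 = (-141 + (-129 + 36))*(1/51560) = (-141 - 93)*(1/51560) = -234*1/51560 = -117/25780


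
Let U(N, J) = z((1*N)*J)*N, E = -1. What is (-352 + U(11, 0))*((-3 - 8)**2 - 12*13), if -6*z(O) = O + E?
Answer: 73535/6 ≈ 12256.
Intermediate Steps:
z(O) = 1/6 - O/6 (z(O) = -(O - 1)/6 = -(-1 + O)/6 = 1/6 - O/6)
U(N, J) = N*(1/6 - J*N/6) (U(N, J) = (1/6 - 1*N*J/6)*N = (1/6 - N*J/6)*N = (1/6 - J*N/6)*N = N*(1/6 - J*N/6))
(-352 + U(11, 0))*((-3 - 8)**2 - 12*13) = (-352 + (1/6)*11*(1 - 1*0*11))*((-3 - 8)**2 - 12*13) = (-352 + (1/6)*11*(1 + 0))*((-11)**2 - 156) = (-352 + (1/6)*11*1)*(121 - 156) = (-352 + 11/6)*(-35) = -2101/6*(-35) = 73535/6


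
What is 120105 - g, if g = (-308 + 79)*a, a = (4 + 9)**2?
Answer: 158806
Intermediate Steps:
a = 169 (a = 13**2 = 169)
g = -38701 (g = (-308 + 79)*169 = -229*169 = -38701)
120105 - g = 120105 - 1*(-38701) = 120105 + 38701 = 158806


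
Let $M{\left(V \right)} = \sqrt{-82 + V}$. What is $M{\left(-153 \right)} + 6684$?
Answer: $6684 + i \sqrt{235} \approx 6684.0 + 15.33 i$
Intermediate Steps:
$M{\left(-153 \right)} + 6684 = \sqrt{-82 - 153} + 6684 = \sqrt{-235} + 6684 = i \sqrt{235} + 6684 = 6684 + i \sqrt{235}$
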